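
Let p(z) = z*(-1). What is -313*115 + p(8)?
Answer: -36003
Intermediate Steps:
p(z) = -z
-313*115 + p(8) = -313*115 - 1*8 = -35995 - 8 = -36003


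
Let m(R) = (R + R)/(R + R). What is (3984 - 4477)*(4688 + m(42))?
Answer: -2311677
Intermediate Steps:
m(R) = 1 (m(R) = (2*R)/((2*R)) = (2*R)*(1/(2*R)) = 1)
(3984 - 4477)*(4688 + m(42)) = (3984 - 4477)*(4688 + 1) = -493*4689 = -2311677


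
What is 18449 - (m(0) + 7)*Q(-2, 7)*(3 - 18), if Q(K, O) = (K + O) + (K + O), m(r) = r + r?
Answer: 19499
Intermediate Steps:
m(r) = 2*r
Q(K, O) = 2*K + 2*O
18449 - (m(0) + 7)*Q(-2, 7)*(3 - 18) = 18449 - (2*0 + 7)*(2*(-2) + 2*7)*(3 - 18) = 18449 - (0 + 7)*(-4 + 14)*(-15) = 18449 - 7*10*(-15) = 18449 - 70*(-15) = 18449 - 1*(-1050) = 18449 + 1050 = 19499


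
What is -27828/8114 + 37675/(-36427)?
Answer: -659692753/147784339 ≈ -4.4639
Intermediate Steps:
-27828/8114 + 37675/(-36427) = -27828*1/8114 + 37675*(-1/36427) = -13914/4057 - 37675/36427 = -659692753/147784339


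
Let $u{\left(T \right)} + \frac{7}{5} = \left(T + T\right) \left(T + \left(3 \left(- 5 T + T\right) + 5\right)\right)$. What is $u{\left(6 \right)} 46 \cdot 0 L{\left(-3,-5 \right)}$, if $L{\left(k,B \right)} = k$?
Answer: $0$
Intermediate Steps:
$u{\left(T \right)} = - \frac{7}{5} + 2 T \left(5 - 11 T\right)$ ($u{\left(T \right)} = - \frac{7}{5} + \left(T + T\right) \left(T + \left(3 \left(- 5 T + T\right) + 5\right)\right) = - \frac{7}{5} + 2 T \left(T + \left(3 \left(- 4 T\right) + 5\right)\right) = - \frac{7}{5} + 2 T \left(T - \left(-5 + 12 T\right)\right) = - \frac{7}{5} + 2 T \left(5 - 11 T\right)$)
$u{\left(6 \right)} 46 \cdot 0 L{\left(-3,-5 \right)} = \left(- \frac{7}{5} - 22 \cdot 6^{2} + 10 \cdot 6\right) 46 \cdot 0 \left(-3\right) = \left(- \frac{7}{5} - 792 + 60\right) 46 \cdot 0 = \left(- \frac{3667}{5}\right) 46 \cdot 0 = \left(- \frac{168682}{5}\right) 0 = 0$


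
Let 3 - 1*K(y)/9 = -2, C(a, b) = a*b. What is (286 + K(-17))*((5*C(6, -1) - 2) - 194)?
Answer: -74806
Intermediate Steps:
K(y) = 45 (K(y) = 27 - 9*(-2) = 27 + 18 = 45)
(286 + K(-17))*((5*C(6, -1) - 2) - 194) = (286 + 45)*((5*(6*(-1)) - 2) - 194) = 331*((5*(-6) - 2) - 194) = 331*((-30 - 2) - 194) = 331*(-32 - 194) = 331*(-226) = -74806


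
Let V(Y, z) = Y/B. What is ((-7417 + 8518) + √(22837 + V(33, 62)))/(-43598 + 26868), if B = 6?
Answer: -1101/16730 - √91370/33460 ≈ -0.074844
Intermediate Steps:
V(Y, z) = Y/6
((-7417 + 8518) + √(22837 + V(33, 62)))/(-43598 + 26868) = ((-7417 + 8518) + √(22837 + (⅙)*33))/(-43598 + 26868) = (1101 + √(22837 + 11/2))/(-16730) = (1101 + √(45685/2))*(-1/16730) = (1101 + √91370/2)*(-1/16730) = -1101/16730 - √91370/33460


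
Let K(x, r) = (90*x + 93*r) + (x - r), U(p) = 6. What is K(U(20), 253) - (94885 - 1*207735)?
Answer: 136672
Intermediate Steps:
K(x, r) = 91*x + 92*r
K(U(20), 253) - (94885 - 1*207735) = (91*6 + 92*253) - (94885 - 1*207735) = (546 + 23276) - (94885 - 207735) = 23822 - 1*(-112850) = 23822 + 112850 = 136672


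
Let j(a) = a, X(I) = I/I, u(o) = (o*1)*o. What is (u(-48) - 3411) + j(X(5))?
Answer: -1106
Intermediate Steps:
u(o) = o² (u(o) = o*o = o²)
X(I) = 1
(u(-48) - 3411) + j(X(5)) = ((-48)² - 3411) + 1 = (2304 - 3411) + 1 = -1107 + 1 = -1106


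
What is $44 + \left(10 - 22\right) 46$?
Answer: $-508$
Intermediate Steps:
$44 + \left(10 - 22\right) 46 = 44 - 552 = -508$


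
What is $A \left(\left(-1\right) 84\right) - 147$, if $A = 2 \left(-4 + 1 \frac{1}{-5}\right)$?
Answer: $\frac{2793}{5} \approx 558.6$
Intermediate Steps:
$A = - \frac{42}{5}$ ($A = 2 \left(-4 + 1 \left(- \frac{1}{5}\right)\right) = 2 \left(-4 - \frac{1}{5}\right) = 2 \left(- \frac{21}{5}\right) = - \frac{42}{5} \approx -8.4$)
$A \left(\left(-1\right) 84\right) - 147 = - \frac{42 \left(\left(-1\right) 84\right)}{5} - 147 = \left(- \frac{42}{5}\right) \left(-84\right) - 147 = \frac{3528}{5} - 147 = \frac{2793}{5}$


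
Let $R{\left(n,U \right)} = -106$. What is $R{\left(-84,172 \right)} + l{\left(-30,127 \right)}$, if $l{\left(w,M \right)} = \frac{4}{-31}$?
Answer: $- \frac{3290}{31} \approx -106.13$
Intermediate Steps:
$l{\left(w,M \right)} = - \frac{4}{31}$ ($l{\left(w,M \right)} = 4 \left(- \frac{1}{31}\right) = - \frac{4}{31}$)
$R{\left(-84,172 \right)} + l{\left(-30,127 \right)} = -106 - \frac{4}{31} = - \frac{3290}{31}$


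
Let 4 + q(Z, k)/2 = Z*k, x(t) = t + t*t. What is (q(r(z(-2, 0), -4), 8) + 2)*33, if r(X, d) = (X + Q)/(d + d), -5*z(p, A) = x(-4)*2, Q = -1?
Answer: 924/5 ≈ 184.80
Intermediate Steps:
x(t) = t + t²
z(p, A) = -24/5 (z(p, A) = -(-4*(1 - 4))*2/5 = -(-4*(-3))*2/5 = -12*2/5 = -⅕*24 = -24/5)
r(X, d) = (-1 + X)/(2*d) (r(X, d) = (X - 1)/(d + d) = (-1 + X)/((2*d)) = (-1 + X)*(1/(2*d)) = (-1 + X)/(2*d))
q(Z, k) = -8 + 2*Z*k (q(Z, k) = -8 + 2*(Z*k) = -8 + 2*Z*k)
(q(r(z(-2, 0), -4), 8) + 2)*33 = ((-8 + 2*((½)*(-1 - 24/5)/(-4))*8) + 2)*33 = ((-8 + 2*((½)*(-¼)*(-29/5))*8) + 2)*33 = ((-8 + 2*(29/40)*8) + 2)*33 = ((-8 + 58/5) + 2)*33 = (18/5 + 2)*33 = (28/5)*33 = 924/5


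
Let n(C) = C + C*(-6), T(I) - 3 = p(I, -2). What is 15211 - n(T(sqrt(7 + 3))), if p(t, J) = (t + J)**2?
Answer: 15296 - 20*sqrt(10) ≈ 15233.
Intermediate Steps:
p(t, J) = (J + t)**2
T(I) = 3 + (-2 + I)**2
n(C) = -5*C (n(C) = C - 6*C = -5*C)
15211 - n(T(sqrt(7 + 3))) = 15211 - (-5)*(3 + (-2 + sqrt(7 + 3))**2) = 15211 - (-5)*(3 + (-2 + sqrt(10))**2) = 15211 - (-15 - 5*(-2 + sqrt(10))**2) = 15211 + (15 + 5*(-2 + sqrt(10))**2) = 15226 + 5*(-2 + sqrt(10))**2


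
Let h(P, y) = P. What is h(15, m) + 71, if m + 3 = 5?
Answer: 86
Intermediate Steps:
m = 2 (m = -3 + 5 = 2)
h(15, m) + 71 = 15 + 71 = 86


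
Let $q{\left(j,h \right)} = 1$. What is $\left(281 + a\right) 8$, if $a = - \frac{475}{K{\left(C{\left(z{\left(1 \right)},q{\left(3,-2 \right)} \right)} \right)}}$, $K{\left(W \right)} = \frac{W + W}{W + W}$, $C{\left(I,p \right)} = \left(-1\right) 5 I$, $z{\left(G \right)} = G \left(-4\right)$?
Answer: $-1552$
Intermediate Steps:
$z{\left(G \right)} = - 4 G$
$C{\left(I,p \right)} = - 5 I$
$K{\left(W \right)} = 1$ ($K{\left(W \right)} = \frac{2 W}{2 W} = 2 W \frac{1}{2 W} = 1$)
$a = -475$ ($a = - \frac{475}{1} = \left(-475\right) 1 = -475$)
$\left(281 + a\right) 8 = \left(281 - 475\right) 8 = \left(-194\right) 8 = -1552$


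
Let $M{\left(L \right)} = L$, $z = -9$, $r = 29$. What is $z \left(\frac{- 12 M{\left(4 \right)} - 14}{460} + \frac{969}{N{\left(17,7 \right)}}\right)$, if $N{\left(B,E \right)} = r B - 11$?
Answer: $- \frac{467838}{27715} \approx -16.88$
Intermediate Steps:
$N{\left(B,E \right)} = -11 + 29 B$ ($N{\left(B,E \right)} = 29 B - 11 = -11 + 29 B$)
$z \left(\frac{- 12 M{\left(4 \right)} - 14}{460} + \frac{969}{N{\left(17,7 \right)}}\right) = - 9 \left(\frac{\left(-12\right) 4 - 14}{460} + \frac{969}{-11 + 29 \cdot 17}\right) = - 9 \left(\left(-48 - 14\right) \frac{1}{460} + \frac{969}{-11 + 493}\right) = - 9 \left(\left(-62\right) \frac{1}{460} + \frac{969}{482}\right) = - 9 \left(- \frac{31}{230} + 969 \cdot \frac{1}{482}\right) = - 9 \left(- \frac{31}{230} + \frac{969}{482}\right) = \left(-9\right) \frac{51982}{27715} = - \frac{467838}{27715}$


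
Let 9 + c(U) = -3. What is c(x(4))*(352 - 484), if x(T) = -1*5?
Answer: 1584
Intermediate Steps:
x(T) = -5
c(U) = -12 (c(U) = -9 - 3 = -12)
c(x(4))*(352 - 484) = -12*(352 - 484) = -12*(-132) = 1584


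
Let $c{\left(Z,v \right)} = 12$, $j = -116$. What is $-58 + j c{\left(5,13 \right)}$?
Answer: $-1450$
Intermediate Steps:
$-58 + j c{\left(5,13 \right)} = -58 - 1392 = -1450$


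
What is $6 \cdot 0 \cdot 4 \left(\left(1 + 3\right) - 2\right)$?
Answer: $0$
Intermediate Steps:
$6 \cdot 0 \cdot 4 \left(\left(1 + 3\right) - 2\right) = 6 \cdot 0 \left(4 - 2\right) = 0 \cdot 2 = 0$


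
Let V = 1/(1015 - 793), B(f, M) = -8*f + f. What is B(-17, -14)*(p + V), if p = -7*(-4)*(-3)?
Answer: -2218993/222 ≈ -9995.5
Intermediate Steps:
p = -84 (p = 28*(-3) = -84)
B(f, M) = -7*f
V = 1/222 ≈ 0.0045045
B(-17, -14)*(p + V) = (-7*(-17))*(-84 + 1/222) = 119*(-18647/222) = -2218993/222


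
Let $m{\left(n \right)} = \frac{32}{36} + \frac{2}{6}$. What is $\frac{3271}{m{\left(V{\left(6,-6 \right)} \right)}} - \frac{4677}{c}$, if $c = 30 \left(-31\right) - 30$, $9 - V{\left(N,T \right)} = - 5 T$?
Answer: $\frac{9437629}{3520} \approx 2681.1$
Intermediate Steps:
$V{\left(N,T \right)} = 9 + 5 T$ ($V{\left(N,T \right)} = 9 - - 5 T = 9 + 5 T$)
$m{\left(n \right)} = \frac{11}{9}$ ($m{\left(n \right)} = 32 \cdot \frac{1}{36} + 2 \cdot \frac{1}{6} = \frac{8}{9} + \frac{1}{3} = \frac{11}{9}$)
$c = -960$ ($c = -930 - 30 = -960$)
$\frac{3271}{m{\left(V{\left(6,-6 \right)} \right)}} - \frac{4677}{c} = \frac{3271}{\frac{11}{9}} - \frac{4677}{-960} = 3271 \cdot \frac{9}{11} - - \frac{1559}{320} = \frac{29439}{11} + \frac{1559}{320} = \frac{9437629}{3520}$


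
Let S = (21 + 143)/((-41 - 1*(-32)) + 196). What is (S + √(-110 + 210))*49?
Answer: 99666/187 ≈ 532.97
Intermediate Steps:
S = 164/187 (S = 164/((-41 + 32) + 196) = 164/(-9 + 196) = 164/187 ≈ 0.87701)
(S + √(-110 + 210))*49 = (164/187 + √(-110 + 210))*49 = (164/187 + √100)*49 = (164/187 + 10)*49 = (2034/187)*49 = 99666/187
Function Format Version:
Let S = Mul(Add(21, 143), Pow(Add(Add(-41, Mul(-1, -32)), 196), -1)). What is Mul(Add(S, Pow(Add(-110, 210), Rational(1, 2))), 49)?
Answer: Rational(99666, 187) ≈ 532.97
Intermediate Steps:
S = Rational(164, 187) (S = Mul(164, Pow(Add(Add(-41, 32), 196), -1)) = Mul(164, Pow(Add(-9, 196), -1)) = Mul(164, Pow(187, -1)) = Mul(164, Rational(1, 187)) = Rational(164, 187) ≈ 0.87701)
Mul(Add(S, Pow(Add(-110, 210), Rational(1, 2))), 49) = Mul(Add(Rational(164, 187), Pow(Add(-110, 210), Rational(1, 2))), 49) = Mul(Add(Rational(164, 187), Pow(100, Rational(1, 2))), 49) = Mul(Add(Rational(164, 187), 10), 49) = Mul(Rational(2034, 187), 49) = Rational(99666, 187)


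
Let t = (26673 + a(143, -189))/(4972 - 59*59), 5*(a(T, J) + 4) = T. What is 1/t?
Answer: 2485/44496 ≈ 0.055848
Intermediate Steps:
a(T, J) = -4 + T/5
t = 44496/2485 (t = (26673 + (-4 + (1/5)*143))/(4972 - 59*59) = (26673 + (-4 + 143/5))/(4972 - 3481) = (26673 + 123/5)/1491 = (133488/5)*(1/1491) = 44496/2485 ≈ 17.906)
1/t = 1/(44496/2485) = 2485/44496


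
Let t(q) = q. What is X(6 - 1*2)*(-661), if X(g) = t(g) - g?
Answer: 0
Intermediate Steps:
X(g) = 0 (X(g) = g - g = 0)
X(6 - 1*2)*(-661) = 0*(-661) = 0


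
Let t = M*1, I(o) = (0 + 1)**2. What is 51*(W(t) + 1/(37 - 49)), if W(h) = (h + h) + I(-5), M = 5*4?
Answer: 8347/4 ≈ 2086.8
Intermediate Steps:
I(o) = 1 (I(o) = 1**2 = 1)
M = 20
t = 20 (t = 20*1 = 20)
W(h) = 1 + 2*h (W(h) = (h + h) + 1 = 2*h + 1 = 1 + 2*h)
51*(W(t) + 1/(37 - 49)) = 51*((1 + 2*20) + 1/(37 - 49)) = 51*((1 + 40) + 1/(-12)) = 51*(41 - 1/12) = 51*(491/12) = 8347/4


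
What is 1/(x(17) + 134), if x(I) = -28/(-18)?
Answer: 9/1220 ≈ 0.0073771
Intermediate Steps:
x(I) = 14/9 (x(I) = -28*(-1/18) = 14/9)
1/(x(17) + 134) = 1/(14/9 + 134) = 1/(1220/9) = 9/1220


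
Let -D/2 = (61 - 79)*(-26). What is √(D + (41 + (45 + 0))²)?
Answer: 2*√1615 ≈ 80.374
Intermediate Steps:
D = -936 (D = -2*(61 - 79)*(-26) = -(-36)*(-26) = -2*468 = -936)
√(D + (41 + (45 + 0))²) = √(-936 + (41 + (45 + 0))²) = √(-936 + (41 + 45)²) = √(-936 + 86²) = √(-936 + 7396) = √6460 = 2*√1615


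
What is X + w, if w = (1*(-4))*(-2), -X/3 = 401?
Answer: -1195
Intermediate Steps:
X = -1203 (X = -3*401 = -1203)
w = 8 (w = -4*(-2) = 8)
X + w = -1203 + 8 = -1195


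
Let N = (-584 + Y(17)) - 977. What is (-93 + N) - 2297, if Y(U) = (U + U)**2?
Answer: -2795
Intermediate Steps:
Y(U) = 4*U**2 (Y(U) = (2*U)**2 = 4*U**2)
N = -405 (N = (-584 + 4*17**2) - 977 = (-584 + 4*289) - 977 = (-584 + 1156) - 977 = 572 - 977 = -405)
(-93 + N) - 2297 = (-93 - 405) - 2297 = -498 - 2297 = -2795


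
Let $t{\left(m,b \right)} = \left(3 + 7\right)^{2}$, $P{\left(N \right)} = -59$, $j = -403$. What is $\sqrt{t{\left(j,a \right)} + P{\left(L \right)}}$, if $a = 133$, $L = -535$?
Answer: $\sqrt{41} \approx 6.4031$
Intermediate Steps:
$t{\left(m,b \right)} = 100$ ($t{\left(m,b \right)} = 10^{2} = 100$)
$\sqrt{t{\left(j,a \right)} + P{\left(L \right)}} = \sqrt{100 - 59} = \sqrt{41}$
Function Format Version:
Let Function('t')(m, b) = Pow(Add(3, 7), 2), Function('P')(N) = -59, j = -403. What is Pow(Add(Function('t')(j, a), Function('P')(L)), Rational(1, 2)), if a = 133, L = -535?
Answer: Pow(41, Rational(1, 2)) ≈ 6.4031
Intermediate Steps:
Function('t')(m, b) = 100 (Function('t')(m, b) = Pow(10, 2) = 100)
Pow(Add(Function('t')(j, a), Function('P')(L)), Rational(1, 2)) = Pow(Add(100, -59), Rational(1, 2)) = Pow(41, Rational(1, 2))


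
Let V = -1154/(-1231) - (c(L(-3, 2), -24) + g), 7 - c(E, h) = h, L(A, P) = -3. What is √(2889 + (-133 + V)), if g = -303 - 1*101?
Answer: 19*√13138463/1231 ≈ 55.946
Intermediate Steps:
g = -404 (g = -303 - 101 = -404)
c(E, h) = 7 - h
V = 460317/1231 (V = -1154/(-1231) - ((7 - 1*(-24)) - 404) = -1154*(-1/1231) - ((7 + 24) - 404) = 1154/1231 - (31 - 404) = 1154/1231 - 1*(-373) = 1154/1231 + 373 = 460317/1231 ≈ 373.94)
√(2889 + (-133 + V)) = √(2889 + (-133 + 460317/1231)) = √(2889 + 296594/1231) = √(3852953/1231) = 19*√13138463/1231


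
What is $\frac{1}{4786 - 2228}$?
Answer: $\frac{1}{2558} \approx 0.00039093$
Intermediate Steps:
$\frac{1}{4786 - 2228} = \frac{1}{2558}$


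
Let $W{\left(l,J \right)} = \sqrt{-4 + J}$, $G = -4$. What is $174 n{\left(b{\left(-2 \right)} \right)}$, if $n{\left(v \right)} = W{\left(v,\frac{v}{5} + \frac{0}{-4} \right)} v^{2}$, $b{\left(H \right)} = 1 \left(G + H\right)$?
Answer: $\frac{6264 i \sqrt{130}}{5} \approx 14284.0 i$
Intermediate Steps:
$b{\left(H \right)} = -4 + H$ ($b{\left(H \right)} = 1 \left(-4 + H\right) = -4 + H$)
$n{\left(v \right)} = v^{2} \sqrt{-4 + \frac{v}{5}}$ ($n{\left(v \right)} = \sqrt{-4 + \left(\frac{v}{5} + \frac{0}{-4}\right)} v^{2} = \sqrt{-4 + \left(v \frac{1}{5} + 0 \left(- \frac{1}{4}\right)\right)} v^{2} = \sqrt{-4 + \left(\frac{v}{5} + 0\right)} v^{2} = \sqrt{-4 + \frac{v}{5}} v^{2} = v^{2} \sqrt{-4 + \frac{v}{5}}$)
$174 n{\left(b{\left(-2 \right)} \right)} = 174 \frac{\left(-4 - 2\right)^{2} \sqrt{-100 + 5 \left(-4 - 2\right)}}{5} = 174 \frac{\left(-6\right)^{2} \sqrt{-100 + 5 \left(-6\right)}}{5} = 174 \cdot \frac{1}{5} \cdot 36 \sqrt{-100 - 30} = 174 \cdot \frac{1}{5} \cdot 36 \sqrt{-130} = 174 \cdot \frac{1}{5} \cdot 36 i \sqrt{130} = 174 \frac{36 i \sqrt{130}}{5} = \frac{6264 i \sqrt{130}}{5}$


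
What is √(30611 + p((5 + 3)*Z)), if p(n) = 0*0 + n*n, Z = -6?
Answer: √32915 ≈ 181.42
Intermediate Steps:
p(n) = n² (p(n) = 0 + n² = n²)
√(30611 + p((5 + 3)*Z)) = √(30611 + ((5 + 3)*(-6))²) = √(30611 + (8*(-6))²) = √(30611 + (-48)²) = √(30611 + 2304) = √32915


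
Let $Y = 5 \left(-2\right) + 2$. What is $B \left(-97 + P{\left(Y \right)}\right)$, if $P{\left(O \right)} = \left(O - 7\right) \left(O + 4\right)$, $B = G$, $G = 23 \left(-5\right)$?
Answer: $4255$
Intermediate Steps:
$G = -115$
$Y = -8$ ($Y = -10 + 2 = -8$)
$B = -115$
$P{\left(O \right)} = \left(-7 + O\right) \left(4 + O\right)$
$B \left(-97 + P{\left(Y \right)}\right) = - 115 \left(-97 - \left(4 - 64\right)\right) = - 115 \left(-97 + \left(-28 + 64 + 24\right)\right) = - 115 \left(-97 + 60\right) = \left(-115\right) \left(-37\right) = 4255$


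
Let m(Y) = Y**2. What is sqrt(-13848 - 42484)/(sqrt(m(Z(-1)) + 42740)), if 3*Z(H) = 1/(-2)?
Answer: 12*I*sqrt(21668681203)/1538641 ≈ 1.148*I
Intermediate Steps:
Z(H) = -1/6 (Z(H) = (1/3)/(-2) = (1/3)*(-1/2) = -1/6)
sqrt(-13848 - 42484)/(sqrt(m(Z(-1)) + 42740)) = sqrt(-13848 - 42484)/(sqrt((-1/6)**2 + 42740)) = sqrt(-56332)/(sqrt(1/36 + 42740)) = (2*I*sqrt(14083))/(sqrt(1538641/36)) = (2*I*sqrt(14083))/((sqrt(1538641)/6)) = (2*I*sqrt(14083))*(6*sqrt(1538641)/1538641) = 12*I*sqrt(21668681203)/1538641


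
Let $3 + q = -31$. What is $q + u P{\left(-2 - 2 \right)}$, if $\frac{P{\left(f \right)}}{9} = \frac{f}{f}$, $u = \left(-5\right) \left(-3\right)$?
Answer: $101$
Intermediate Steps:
$u = 15$
$q = -34$ ($q = -3 - 31 = -34$)
$P{\left(f \right)} = 9$ ($P{\left(f \right)} = 9 \frac{f}{f} = 9 \cdot 1 = 9$)
$q + u P{\left(-2 - 2 \right)} = -34 + 15 \cdot 9 = -34 + 135 = 101$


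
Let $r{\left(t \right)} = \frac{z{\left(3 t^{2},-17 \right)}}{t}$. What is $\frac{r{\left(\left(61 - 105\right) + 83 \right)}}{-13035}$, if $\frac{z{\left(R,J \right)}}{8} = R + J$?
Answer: $- \frac{36368}{508365} \approx -0.071539$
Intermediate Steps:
$z{\left(R,J \right)} = 8 J + 8 R$ ($z{\left(R,J \right)} = 8 \left(R + J\right) = 8 \left(J + R\right) = 8 J + 8 R$)
$r{\left(t \right)} = \frac{-136 + 24 t^{2}}{t}$ ($r{\left(t \right)} = \frac{8 \left(-17\right) + 8 \cdot 3 t^{2}}{t} = \frac{-136 + 24 t^{2}}{t}$)
$\frac{r{\left(\left(61 - 105\right) + 83 \right)}}{-13035} = \frac{- \frac{136}{\left(61 - 105\right) + 83} + 24 \left(\left(61 - 105\right) + 83\right)}{-13035} = \left(- \frac{136}{-44 + 83} + 24 \left(-44 + 83\right)\right) \left(- \frac{1}{13035}\right) = \left(- \frac{136}{39} + 24 \cdot 39\right) \left(- \frac{1}{13035}\right) = \left(\left(-136\right) \frac{1}{39} + 936\right) \left(- \frac{1}{13035}\right) = \left(- \frac{136}{39} + 936\right) \left(- \frac{1}{13035}\right) = \frac{36368}{39} \left(- \frac{1}{13035}\right) = - \frac{36368}{508365}$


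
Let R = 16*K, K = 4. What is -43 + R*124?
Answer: 7893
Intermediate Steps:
R = 64 (R = 16*4 = 64)
-43 + R*124 = -43 + 64*124 = -43 + 7936 = 7893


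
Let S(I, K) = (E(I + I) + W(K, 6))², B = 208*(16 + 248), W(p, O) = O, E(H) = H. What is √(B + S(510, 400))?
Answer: 2*√276897 ≈ 1052.4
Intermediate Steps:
B = 54912 (B = 208*264 = 54912)
S(I, K) = (6 + 2*I)² (S(I, K) = ((I + I) + 6)² = (2*I + 6)² = (6 + 2*I)²)
√(B + S(510, 400)) = √(54912 + 4*(3 + 510)²) = √(54912 + 4*513²) = √(54912 + 4*263169) = √(54912 + 1052676) = √1107588 = 2*√276897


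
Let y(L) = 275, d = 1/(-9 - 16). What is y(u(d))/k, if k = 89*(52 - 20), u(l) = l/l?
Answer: 275/2848 ≈ 0.096559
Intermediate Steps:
d = -1/25 (d = 1/(-25) = -1/25 ≈ -0.040000)
u(l) = 1
k = 2848 (k = 89*32 = 2848)
y(u(d))/k = 275/2848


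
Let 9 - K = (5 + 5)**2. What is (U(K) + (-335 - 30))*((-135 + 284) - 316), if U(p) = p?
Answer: 76152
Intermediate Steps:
K = -91 (K = 9 - (5 + 5)**2 = 9 - 1*10**2 = 9 - 1*100 = 9 - 100 = -91)
(U(K) + (-335 - 30))*((-135 + 284) - 316) = (-91 + (-335 - 30))*((-135 + 284) - 316) = (-91 - 365)*(149 - 316) = -456*(-167) = 76152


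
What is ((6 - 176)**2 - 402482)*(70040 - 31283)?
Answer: -14478917574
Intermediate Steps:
((6 - 176)**2 - 402482)*(70040 - 31283) = ((-170)**2 - 402482)*38757 = (28900 - 402482)*38757 = -373582*38757 = -14478917574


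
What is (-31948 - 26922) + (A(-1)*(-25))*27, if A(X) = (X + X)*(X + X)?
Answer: -61570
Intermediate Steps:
A(X) = 4*X**2 (A(X) = (2*X)*(2*X) = 4*X**2)
(-31948 - 26922) + (A(-1)*(-25))*27 = (-31948 - 26922) + ((4*(-1)**2)*(-25))*27 = -58870 + ((4*1)*(-25))*27 = -58870 + (4*(-25))*27 = -58870 - 100*27 = -58870 - 2700 = -61570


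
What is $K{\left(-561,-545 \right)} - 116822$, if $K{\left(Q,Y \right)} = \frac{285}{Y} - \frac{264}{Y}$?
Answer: $- \frac{63668011}{545} \approx -1.1682 \cdot 10^{5}$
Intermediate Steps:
$K{\left(Q,Y \right)} = \frac{21}{Y}$
$K{\left(-561,-545 \right)} - 116822 = \frac{21}{-545} - 116822 = 21 \left(- \frac{1}{545}\right) - 116822 = - \frac{21}{545} - 116822 = - \frac{63668011}{545}$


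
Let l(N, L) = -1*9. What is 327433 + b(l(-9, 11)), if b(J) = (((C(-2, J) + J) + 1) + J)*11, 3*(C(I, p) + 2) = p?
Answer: 327191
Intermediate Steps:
C(I, p) = -2 + p/3
l(N, L) = -9
b(J) = -11 + 77*J/3 (b(J) = ((((-2 + J/3) + J) + 1) + J)*11 = (((-2 + 4*J/3) + 1) + J)*11 = ((-1 + 4*J/3) + J)*11 = (-1 + 7*J/3)*11 = -11 + 77*J/3)
327433 + b(l(-9, 11)) = 327433 + (-11 + (77/3)*(-9)) = 327433 + (-11 - 231) = 327433 - 242 = 327191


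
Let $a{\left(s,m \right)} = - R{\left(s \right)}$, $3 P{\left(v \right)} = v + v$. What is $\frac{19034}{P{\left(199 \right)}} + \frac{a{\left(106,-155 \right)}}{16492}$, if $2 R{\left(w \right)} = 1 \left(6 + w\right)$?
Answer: $\frac{16816141}{117211} \approx 143.47$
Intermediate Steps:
$R{\left(w \right)} = 3 + \frac{w}{2}$ ($R{\left(w \right)} = \frac{1 \left(6 + w\right)}{2} = \frac{6 + w}{2} = 3 + \frac{w}{2}$)
$P{\left(v \right)} = \frac{2 v}{3}$ ($P{\left(v \right)} = \frac{v + v}{3} = \frac{2 v}{3}$)
$a{\left(s,m \right)} = -3 - \frac{s}{2}$ ($a{\left(s,m \right)} = - (3 + \frac{s}{2}) = -3 - \frac{s}{2}$)
$\frac{19034}{P{\left(199 \right)}} + \frac{a{\left(106,-155 \right)}}{16492} = \frac{19034}{\frac{2}{3} \cdot 199} + \frac{-3 - 53}{16492} = \frac{19034}{\frac{398}{3}} + \left(-3 - 53\right) \frac{1}{16492} = 19034 \cdot \frac{3}{398} - \frac{2}{589} = \frac{28551}{199} - \frac{2}{589} = \frac{16816141}{117211}$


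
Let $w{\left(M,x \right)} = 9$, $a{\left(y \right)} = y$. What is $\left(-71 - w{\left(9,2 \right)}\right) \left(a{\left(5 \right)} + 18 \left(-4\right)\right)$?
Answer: $5360$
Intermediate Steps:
$\left(-71 - w{\left(9,2 \right)}\right) \left(a{\left(5 \right)} + 18 \left(-4\right)\right) = \left(-71 - 9\right) \left(5 + 18 \left(-4\right)\right) = \left(-71 - 9\right) \left(5 - 72\right) = \left(-80\right) \left(-67\right) = 5360$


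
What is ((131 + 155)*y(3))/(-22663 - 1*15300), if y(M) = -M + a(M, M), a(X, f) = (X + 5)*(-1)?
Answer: 3146/37963 ≈ 0.082870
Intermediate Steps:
a(X, f) = -5 - X (a(X, f) = (5 + X)*(-1) = -5 - X)
y(M) = -5 - 2*M (y(M) = -M + (-5 - M) = -5 - 2*M)
((131 + 155)*y(3))/(-22663 - 1*15300) = ((131 + 155)*(-5 - 2*3))/(-22663 - 1*15300) = (286*(-5 - 6))/(-22663 - 15300) = (286*(-11))/(-37963) = -3146*(-1/37963) = 3146/37963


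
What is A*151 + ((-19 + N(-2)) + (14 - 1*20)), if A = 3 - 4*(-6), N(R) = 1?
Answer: 4053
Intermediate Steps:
A = 27 (A = 3 + 24 = 27)
A*151 + ((-19 + N(-2)) + (14 - 1*20)) = 27*151 + ((-19 + 1) + (14 - 1*20)) = 4077 + (-18 + (14 - 20)) = 4077 + (-18 - 6) = 4077 - 24 = 4053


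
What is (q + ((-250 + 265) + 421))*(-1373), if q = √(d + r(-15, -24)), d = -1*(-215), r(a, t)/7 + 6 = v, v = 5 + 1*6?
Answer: -598628 - 6865*√10 ≈ -6.2034e+5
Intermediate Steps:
v = 11 (v = 5 + 6 = 11)
r(a, t) = 35 (r(a, t) = -42 + 7*11 = -42 + 77 = 35)
d = 215
q = 5*√10 (q = √(215 + 35) = √250 = 5*√10 ≈ 15.811)
(q + ((-250 + 265) + 421))*(-1373) = (5*√10 + ((-250 + 265) + 421))*(-1373) = (5*√10 + (15 + 421))*(-1373) = (5*√10 + 436)*(-1373) = (436 + 5*√10)*(-1373) = -598628 - 6865*√10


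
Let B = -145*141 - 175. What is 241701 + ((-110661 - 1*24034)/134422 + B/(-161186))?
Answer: 2618451605747131/10833472246 ≈ 2.4170e+5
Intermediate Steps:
B = -20620 (B = -20445 - 175 = -20620)
241701 + ((-110661 - 1*24034)/134422 + B/(-161186)) = 241701 + ((-110661 - 1*24034)/134422 - 20620/(-161186)) = 241701 + ((-110661 - 24034)*(1/134422) - 20620*(-1/161186)) = 241701 + (-134695*1/134422 + 10310/80593) = 241701 + (-134695/134422 + 10310/80593) = 241701 - 9469583315/10833472246 = 2618451605747131/10833472246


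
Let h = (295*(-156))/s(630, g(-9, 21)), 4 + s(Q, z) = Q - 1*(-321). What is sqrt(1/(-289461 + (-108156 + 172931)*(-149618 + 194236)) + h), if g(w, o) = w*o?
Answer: I*sqrt(363952441488973240870165139)/2736679890083 ≈ 6.9711*I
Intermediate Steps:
g(w, o) = o*w
s(Q, z) = 317 + Q (s(Q, z) = -4 + (Q - 1*(-321)) = -4 + (Q + 321) = -4 + (321 + Q) = 317 + Q)
h = -46020/947 (h = (295*(-156))/(317 + 630) = -46020/947 ≈ -48.596)
sqrt(1/(-289461 + (-108156 + 172931)*(-149618 + 194236)) + h) = sqrt(1/(-289461 + (-108156 + 172931)*(-149618 + 194236)) - 46020/947) = sqrt(1/(-289461 + 64775*44618) - 46020/947) = sqrt(1/(-289461 + 2890130950) - 46020/947) = sqrt(1/2889841489 - 46020/947) = sqrt(-132990505322833/2736679890083) = I*sqrt(363952441488973240870165139)/2736679890083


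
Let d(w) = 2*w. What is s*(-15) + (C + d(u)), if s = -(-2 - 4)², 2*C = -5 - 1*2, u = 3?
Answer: 1085/2 ≈ 542.50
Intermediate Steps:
C = -7/2 (C = (-5 - 1*2)/2 = (-5 - 2)/2 = (½)*(-7) = -7/2 ≈ -3.5000)
s = -36 (s = -1*(-6)² = -1*36 = -36)
s*(-15) + (C + d(u)) = -36*(-15) + (-7/2 + 2*3) = 540 + (-7/2 + 6) = 540 + 5/2 = 1085/2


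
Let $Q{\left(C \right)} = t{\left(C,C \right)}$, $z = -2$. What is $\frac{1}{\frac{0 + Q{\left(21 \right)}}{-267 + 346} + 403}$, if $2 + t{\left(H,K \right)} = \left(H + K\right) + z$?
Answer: $\frac{79}{31875} \approx 0.0024784$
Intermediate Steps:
$t{\left(H,K \right)} = -4 + H + K$ ($t{\left(H,K \right)} = -2 - \left(2 - H - K\right) = -2 + \left(-2 + H + K\right) = -4 + H + K$)
$Q{\left(C \right)} = -4 + 2 C$ ($Q{\left(C \right)} = -4 + C + C = -4 + 2 C$)
$\frac{1}{\frac{0 + Q{\left(21 \right)}}{-267 + 346} + 403} = \frac{1}{\frac{0 + \left(-4 + 2 \cdot 21\right)}{-267 + 346} + 403} = \frac{1}{\frac{0 + \left(-4 + 42\right)}{79} + 403} = \frac{1}{\left(0 + 38\right) \frac{1}{79} + 403} = \frac{1}{38 \cdot \frac{1}{79} + 403} = \frac{1}{\frac{38}{79} + 403} = \frac{1}{\frac{31875}{79}} = \frac{79}{31875}$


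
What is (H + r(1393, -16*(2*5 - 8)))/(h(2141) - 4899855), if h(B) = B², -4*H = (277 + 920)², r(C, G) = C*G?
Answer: 1611113/1263896 ≈ 1.2747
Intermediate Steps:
H = -1432809/4 (H = -(277 + 920)²/4 = -¼*1197² = -¼*1432809 = -1432809/4 ≈ -3.5820e+5)
(H + r(1393, -16*(2*5 - 8)))/(h(2141) - 4899855) = (-1432809/4 + 1393*(-16*(2*5 - 8)))/(2141² - 4899855) = (-1432809/4 + 1393*(-16*(10 - 8)))/(4583881 - 4899855) = (-1432809/4 + 1393*(-16*2))/(-315974) = (-1432809/4 + 1393*(-32))*(-1/315974) = (-1432809/4 - 44576)*(-1/315974) = -1611113/4*(-1/315974) = 1611113/1263896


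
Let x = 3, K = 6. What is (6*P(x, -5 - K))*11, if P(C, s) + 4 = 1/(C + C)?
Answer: -253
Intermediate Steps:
P(C, s) = -4 + 1/(2*C) (P(C, s) = -4 + 1/(C + C) = -4 + 1/(2*C))
(6*P(x, -5 - K))*11 = (6*(-4 + (1/2)/3))*11 = (6*(-4 + (1/2)*(1/3)))*11 = (6*(-4 + 1/6))*11 = (6*(-23/6))*11 = -23*11 = -253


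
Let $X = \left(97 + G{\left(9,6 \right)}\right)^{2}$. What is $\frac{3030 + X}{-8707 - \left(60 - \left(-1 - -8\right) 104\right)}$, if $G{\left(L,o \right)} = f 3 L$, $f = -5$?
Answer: $- \frac{4474}{8039} \approx -0.55654$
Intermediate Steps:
$G{\left(L,o \right)} = - 15 L$ ($G{\left(L,o \right)} = \left(-5\right) 3 L = - 15 L$)
$X = 1444$ ($X = \left(97 - 135\right)^{2} = \left(-38\right)^{2} = 1444$)
$\frac{3030 + X}{-8707 - \left(60 - \left(-1 - -8\right) 104\right)} = \frac{3030 + 1444}{-8707 - \left(60 - \left(-1 - -8\right) 104\right)} = \frac{4474}{-8707 - \left(60 - \left(-1 + 8\right) 104\right)} = \frac{4474}{-8707 + \left(-60 + 7 \cdot 104\right)} = \frac{4474}{-8707 + \left(-60 + 728\right)} = \frac{4474}{-8707 + 668} = \frac{4474}{-8039} = 4474 \left(- \frac{1}{8039}\right) = - \frac{4474}{8039}$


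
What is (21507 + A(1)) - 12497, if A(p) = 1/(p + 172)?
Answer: 1558731/173 ≈ 9010.0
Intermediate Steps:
A(p) = 1/(172 + p)
(21507 + A(1)) - 12497 = (21507 + 1/(172 + 1)) - 12497 = (21507 + 1/173) - 12497 = 3720712/173 - 12497 = 1558731/173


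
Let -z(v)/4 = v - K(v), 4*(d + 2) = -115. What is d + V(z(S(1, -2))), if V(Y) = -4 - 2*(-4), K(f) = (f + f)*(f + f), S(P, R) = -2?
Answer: -107/4 ≈ -26.750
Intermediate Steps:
d = -123/4 (d = -2 + (¼)*(-115) = -2 - 115/4 = -123/4 ≈ -30.750)
K(f) = 4*f² (K(f) = (2*f)*(2*f) = 4*f²)
z(v) = -4*v + 16*v² (z(v) = -4*(v - 4*v²) = -4*v + 16*v²)
V(Y) = 4 (V(Y) = -4 + 8 = 4)
d + V(z(S(1, -2))) = -123/4 + 4 = -107/4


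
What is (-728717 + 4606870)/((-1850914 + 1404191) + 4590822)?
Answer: 3878153/4144099 ≈ 0.93583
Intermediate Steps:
(-728717 + 4606870)/((-1850914 + 1404191) + 4590822) = 3878153/(-446723 + 4590822) = 3878153/4144099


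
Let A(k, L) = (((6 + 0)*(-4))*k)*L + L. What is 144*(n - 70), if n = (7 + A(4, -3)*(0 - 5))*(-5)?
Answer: 1010880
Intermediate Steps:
A(k, L) = L - 24*L*k (A(k, L) = ((6*(-4))*k)*L + L = (-24*k)*L + L = -24*L*k + L = L - 24*L*k)
n = 7090 (n = (7 + (-3*(1 - 24*4))*(0 - 5))*(-5) = (7 - 3*(1 - 96)*(-5))*(-5) = (7 - 3*(-95)*(-5))*(-5) = (7 + 285*(-5))*(-5) = (7 - 1425)*(-5) = -1418*(-5) = 7090)
144*(n - 70) = 144*(7090 - 70) = 144*7020 = 1010880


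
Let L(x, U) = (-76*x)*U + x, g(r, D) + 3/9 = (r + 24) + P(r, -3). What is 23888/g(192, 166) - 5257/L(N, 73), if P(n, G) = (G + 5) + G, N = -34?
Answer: 3378075391/30364278 ≈ 111.25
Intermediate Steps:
P(n, G) = 5 + 2*G (P(n, G) = (5 + G) + G = 5 + 2*G)
g(r, D) = 68/3 + r (g(r, D) = -1/3 + ((r + 24) + (5 + 2*(-3))) = -1/3 + ((24 + r) + (5 - 6)) = -1/3 + ((24 + r) - 1) = -1/3 + (23 + r) = 68/3 + r)
L(x, U) = x - 76*U*x (L(x, U) = -76*U*x + x = x - 76*U*x)
23888/g(192, 166) - 5257/L(N, 73) = 23888/(68/3 + 192) - 5257*(-1/(34*(1 - 76*73))) = 23888/(644/3) - 5257*(-1/(34*(1 - 5548))) = 23888*(3/644) - 5257/((-34*(-5547))) = 17916/161 - 5257/188598 = 3378075391/30364278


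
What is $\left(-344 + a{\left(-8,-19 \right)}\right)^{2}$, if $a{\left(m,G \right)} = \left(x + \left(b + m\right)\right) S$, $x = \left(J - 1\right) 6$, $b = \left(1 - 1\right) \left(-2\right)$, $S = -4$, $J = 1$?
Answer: $97344$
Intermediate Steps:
$b = 0$ ($b = 0 \left(-2\right) = 0$)
$x = 0$ ($x = \left(1 - 1\right) 6 = 0 \cdot 6 = 0$)
$a{\left(m,G \right)} = - 4 m$ ($a{\left(m,G \right)} = \left(0 + \left(0 + m\right)\right) \left(-4\right) = \left(0 + m\right) \left(-4\right) = m \left(-4\right) = - 4 m$)
$\left(-344 + a{\left(-8,-19 \right)}\right)^{2} = \left(-344 - -32\right)^{2} = \left(-344 + 32\right)^{2} = \left(-312\right)^{2} = 97344$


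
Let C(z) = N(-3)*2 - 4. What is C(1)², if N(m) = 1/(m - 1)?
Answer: 81/4 ≈ 20.250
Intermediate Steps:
N(m) = 1/(-1 + m)
C(z) = -9/2 (C(z) = 2/(-1 - 3) - 4 = 2/(-4) - 4 = -¼*2 - 4 = -½ - 4 = -9/2)
C(1)² = (-9/2)² = 81/4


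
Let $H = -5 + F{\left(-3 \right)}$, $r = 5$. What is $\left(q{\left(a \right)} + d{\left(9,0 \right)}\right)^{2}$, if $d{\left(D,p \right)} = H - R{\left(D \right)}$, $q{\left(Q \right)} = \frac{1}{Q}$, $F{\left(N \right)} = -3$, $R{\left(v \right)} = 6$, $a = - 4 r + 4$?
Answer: $\frac{50625}{256} \approx 197.75$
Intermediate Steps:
$a = -16$ ($a = \left(-4\right) 5 + 4 = -20 + 4 = -16$)
$H = -8$ ($H = -5 - 3 = -8$)
$d{\left(D,p \right)} = -14$ ($d{\left(D,p \right)} = -8 - 6 = -14$)
$\left(q{\left(a \right)} + d{\left(9,0 \right)}\right)^{2} = \left(\frac{1}{-16} - 14\right)^{2} = \left(- \frac{1}{16} - 14\right)^{2} = \left(- \frac{225}{16}\right)^{2} = \frac{50625}{256}$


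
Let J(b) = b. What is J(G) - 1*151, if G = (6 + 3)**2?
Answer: -70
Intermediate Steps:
G = 81 (G = 9**2 = 81)
J(G) - 1*151 = 81 - 1*151 = 81 - 151 = -70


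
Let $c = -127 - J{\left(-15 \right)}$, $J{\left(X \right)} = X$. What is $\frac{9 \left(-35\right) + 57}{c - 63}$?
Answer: $\frac{258}{175} \approx 1.4743$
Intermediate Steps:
$c = -112$ ($c = -127 - -15 = -127 + 15 = -112$)
$\frac{9 \left(-35\right) + 57}{c - 63} = \frac{9 \left(-35\right) + 57}{-112 - 63} = \frac{-315 + 57}{-112 + \left(-74 + 11\right)} = - \frac{258}{-112 - 63} = - \frac{258}{-175} = \left(-258\right) \left(- \frac{1}{175}\right) = \frac{258}{175}$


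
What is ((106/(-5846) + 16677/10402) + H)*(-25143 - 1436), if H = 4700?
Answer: -542788408971705/4343578 ≈ -1.2496e+8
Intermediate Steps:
((106/(-5846) + 16677/10402) + H)*(-25143 - 1436) = ((106/(-5846) + 16677/10402) + 4700)*(-25143 - 1436) = ((106*(-1/5846) + 16677*(1/10402)) + 4700)*(-26579) = ((-53/2923 + 16677/10402) + 4700)*(-26579) = (48195565/30405046 + 4700)*(-26579) = (142951911765/30405046)*(-26579) = -542788408971705/4343578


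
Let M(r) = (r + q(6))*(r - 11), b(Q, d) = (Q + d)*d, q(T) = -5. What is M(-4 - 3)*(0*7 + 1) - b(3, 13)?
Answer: 8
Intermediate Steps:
b(Q, d) = d*(Q + d)
M(r) = (-11 + r)*(-5 + r) (M(r) = (r - 5)*(r - 11) = (-5 + r)*(-11 + r) = (-11 + r)*(-5 + r))
M(-4 - 3)*(0*7 + 1) - b(3, 13) = (55 + (-4 - 3)² - 16*(-4 - 3))*(0*7 + 1) - 13*(3 + 13) = (55 + (-7)² - 16*(-7))*(0 + 1) - 13*16 = (55 + 49 + 112)*1 - 1*208 = 216*1 - 208 = 216 - 208 = 8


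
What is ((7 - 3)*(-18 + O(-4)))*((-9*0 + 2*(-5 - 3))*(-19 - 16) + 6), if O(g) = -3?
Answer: -47544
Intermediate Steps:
((7 - 3)*(-18 + O(-4)))*((-9*0 + 2*(-5 - 3))*(-19 - 16) + 6) = ((7 - 3)*(-18 - 3))*((-9*0 + 2*(-5 - 3))*(-19 - 16) + 6) = (4*(-21))*((0 + 2*(-8))*(-35) + 6) = -84*((0 - 16)*(-35) + 6) = -84*(-16*(-35) + 6) = -84*(560 + 6) = -84*566 = -47544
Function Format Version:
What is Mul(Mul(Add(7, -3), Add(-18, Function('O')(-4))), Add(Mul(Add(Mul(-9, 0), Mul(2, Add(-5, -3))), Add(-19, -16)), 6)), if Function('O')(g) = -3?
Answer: -47544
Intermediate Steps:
Mul(Mul(Add(7, -3), Add(-18, Function('O')(-4))), Add(Mul(Add(Mul(-9, 0), Mul(2, Add(-5, -3))), Add(-19, -16)), 6)) = Mul(Mul(Add(7, -3), Add(-18, -3)), Add(Mul(Add(Mul(-9, 0), Mul(2, Add(-5, -3))), Add(-19, -16)), 6)) = Mul(Mul(4, -21), Add(Mul(Add(0, Mul(2, -8)), -35), 6)) = Mul(-84, Add(Mul(Add(0, -16), -35), 6)) = Mul(-84, Add(Mul(-16, -35), 6)) = Mul(-84, Add(560, 6)) = Mul(-84, 566) = -47544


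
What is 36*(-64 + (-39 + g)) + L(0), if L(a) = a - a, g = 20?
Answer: -2988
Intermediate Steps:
L(a) = 0
36*(-64 + (-39 + g)) + L(0) = 36*(-64 + (-39 + 20)) + 0 = 36*(-64 - 19) + 0 = 36*(-83) + 0 = -2988 + 0 = -2988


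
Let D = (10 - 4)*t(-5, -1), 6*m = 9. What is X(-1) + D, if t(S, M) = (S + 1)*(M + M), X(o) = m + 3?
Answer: 105/2 ≈ 52.500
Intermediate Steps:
m = 3/2 (m = (1/6)*9 = 3/2 ≈ 1.5000)
X(o) = 9/2 (X(o) = 3/2 + 3 = 9/2)
t(S, M) = 2*M*(1 + S) (t(S, M) = (1 + S)*(2*M) = 2*M*(1 + S))
D = 48 (D = (10 - 4)*(2*(-1)*(1 - 5)) = 6*(2*(-1)*(-4)) = 6*8 = 48)
X(-1) + D = 9/2 + 48 = 105/2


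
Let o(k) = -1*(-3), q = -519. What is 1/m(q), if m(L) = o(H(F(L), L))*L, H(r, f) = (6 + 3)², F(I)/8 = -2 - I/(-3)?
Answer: -1/1557 ≈ -0.00064226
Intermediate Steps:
F(I) = -16 + 8*I/3 (F(I) = 8*(-2 - I/(-3)) = 8*(-2 - I*(-1)/3) = 8*(-2 - (-1)*I/3) = 8*(-2 + I/3) = -16 + 8*I/3)
H(r, f) = 81 (H(r, f) = 9² = 81)
o(k) = 3
m(L) = 3*L
1/m(q) = 1/(3*(-519)) = 1/(-1557) = -1/1557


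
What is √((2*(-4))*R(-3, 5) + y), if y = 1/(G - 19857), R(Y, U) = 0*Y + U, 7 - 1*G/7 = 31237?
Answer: I*√2274660642027/238467 ≈ 6.3246*I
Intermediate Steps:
G = -218610 (G = 49 - 7*31237 = 49 - 218659 = -218610)
R(Y, U) = U (R(Y, U) = 0 + U = U)
y = -1/238467 (y = 1/(-218610 - 19857) = 1/(-238467) = -1/238467 ≈ -4.1935e-6)
√((2*(-4))*R(-3, 5) + y) = √((2*(-4))*5 - 1/238467) = √(-8*5 - 1/238467) = √(-40 - 1/238467) = √(-9538681/238467) = I*√2274660642027/238467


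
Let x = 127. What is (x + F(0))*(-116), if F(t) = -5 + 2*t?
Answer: -14152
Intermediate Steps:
(x + F(0))*(-116) = (127 + (-5 + 2*0))*(-116) = (127 + (-5 + 0))*(-116) = (127 - 5)*(-116) = 122*(-116) = -14152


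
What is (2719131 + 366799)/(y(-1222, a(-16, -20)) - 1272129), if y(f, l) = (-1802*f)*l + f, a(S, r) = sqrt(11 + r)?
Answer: -46229082958/532498856125 - 239836010856*I/532498856125 ≈ -0.086815 - 0.4504*I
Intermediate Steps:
y(f, l) = f - 1802*f*l (y(f, l) = -1802*f*l + f = f - 1802*f*l)
(2719131 + 366799)/(y(-1222, a(-16, -20)) - 1272129) = (2719131 + 366799)/(-1222*(1 - 1802*sqrt(11 - 20)) - 1272129) = 3085930/(-1222*(1 - 5406*I) - 1272129) = 3085930/((-1222 + 6606132*I) - 1272129) = 3085930/(-1273351 + 6606132*I) = 3085930*((-1273351 - 6606132*I)/45262402770625) = 617186*(-1273351 - 6606132*I)/9052480554125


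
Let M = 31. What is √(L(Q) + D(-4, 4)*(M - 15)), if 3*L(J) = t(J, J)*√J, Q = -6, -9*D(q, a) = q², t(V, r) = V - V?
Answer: 16*I/3 ≈ 5.3333*I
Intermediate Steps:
t(V, r) = 0
D(q, a) = -q²/9
L(J) = 0 (L(J) = (0*√J)/3 = (⅓)*0 = 0)
√(L(Q) + D(-4, 4)*(M - 15)) = √(0 + (-⅑*(-4)²)*(31 - 15)) = √(0 - ⅑*16*16) = √(0 - 16/9*16) = √(0 - 256/9) = √(-256/9) = 16*I/3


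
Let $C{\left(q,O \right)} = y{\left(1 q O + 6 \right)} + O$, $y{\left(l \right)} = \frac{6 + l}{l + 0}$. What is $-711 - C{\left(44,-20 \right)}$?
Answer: $- \frac{302401}{437} \approx -691.99$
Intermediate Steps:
$y{\left(l \right)} = \frac{6 + l}{l}$
$C{\left(q,O \right)} = O + \frac{12 + O q}{6 + O q}$ ($C{\left(q,O \right)} = \frac{6 + \left(1 q O + 6\right)}{1 q O + 6} + O = \frac{6 + \left(q O + 6\right)}{q O + 6} + O = \frac{6 + \left(O q + 6\right)}{O q + 6} + O = \frac{6 + \left(6 + O q\right)}{6 + O q} + O = \frac{12 + O q}{6 + O q} + O = O + \frac{12 + O q}{6 + O q}$)
$-711 - C{\left(44,-20 \right)} = -711 - \frac{12 - 880 - 20 \left(6 - 880\right)}{6 - 880} = -711 - \frac{12 - 880 - -17480}{-874} = -711 - - \frac{12 - 880 + 17480}{874} = -711 - \left(- \frac{1}{874}\right) 16612 = -711 - - \frac{8306}{437} = -711 + \frac{8306}{437} = - \frac{302401}{437}$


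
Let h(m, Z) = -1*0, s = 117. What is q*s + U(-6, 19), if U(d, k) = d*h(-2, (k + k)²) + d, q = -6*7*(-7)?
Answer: 34392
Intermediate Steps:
q = 294 (q = -42*(-7) = 294)
h(m, Z) = 0
U(d, k) = d (U(d, k) = d*0 + d = 0 + d = d)
q*s + U(-6, 19) = 294*117 - 6 = 34398 - 6 = 34392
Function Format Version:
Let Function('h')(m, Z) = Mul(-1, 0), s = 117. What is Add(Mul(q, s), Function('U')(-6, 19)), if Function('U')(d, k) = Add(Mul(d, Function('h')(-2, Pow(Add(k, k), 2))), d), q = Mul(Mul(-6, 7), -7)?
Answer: 34392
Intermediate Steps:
q = 294 (q = Mul(-42, -7) = 294)
Function('h')(m, Z) = 0
Function('U')(d, k) = d (Function('U')(d, k) = Add(Mul(d, 0), d) = Add(0, d) = d)
Add(Mul(q, s), Function('U')(-6, 19)) = Add(Mul(294, 117), -6) = Add(34398, -6) = 34392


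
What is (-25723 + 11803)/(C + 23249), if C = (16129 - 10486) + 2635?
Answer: -4640/10509 ≈ -0.44153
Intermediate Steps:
C = 8278 (C = 5643 + 2635 = 8278)
(-25723 + 11803)/(C + 23249) = (-25723 + 11803)/(8278 + 23249) = -13920/31527 = -13920*1/31527 = -4640/10509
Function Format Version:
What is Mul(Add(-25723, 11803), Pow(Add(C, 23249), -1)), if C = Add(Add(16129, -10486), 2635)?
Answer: Rational(-4640, 10509) ≈ -0.44153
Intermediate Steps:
C = 8278 (C = Add(5643, 2635) = 8278)
Mul(Add(-25723, 11803), Pow(Add(C, 23249), -1)) = Mul(Add(-25723, 11803), Pow(Add(8278, 23249), -1)) = Mul(-13920, Pow(31527, -1)) = Mul(-13920, Rational(1, 31527)) = Rational(-4640, 10509)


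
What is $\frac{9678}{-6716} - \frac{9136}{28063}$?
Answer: $- \frac{166475545}{94235554} \approx -1.7666$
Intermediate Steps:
$\frac{9678}{-6716} - \frac{9136}{28063} = 9678 \left(- \frac{1}{6716}\right) - \frac{9136}{28063} = - \frac{4839}{3358} - \frac{9136}{28063} = - \frac{166475545}{94235554}$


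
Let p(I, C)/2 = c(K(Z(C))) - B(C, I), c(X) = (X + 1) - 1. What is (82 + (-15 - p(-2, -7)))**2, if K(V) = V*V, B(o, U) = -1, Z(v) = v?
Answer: 1089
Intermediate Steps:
K(V) = V**2
c(X) = X (c(X) = (1 + X) - 1 = X)
p(I, C) = 2 + 2*C**2 (p(I, C) = 2*(C**2 - 1*(-1)) = 2*(C**2 + 1) = 2*(1 + C**2) = 2 + 2*C**2)
(82 + (-15 - p(-2, -7)))**2 = (82 + (-15 - (2 + 2*(-7)**2)))**2 = (82 + (-15 - (2 + 2*49)))**2 = (82 + (-15 - (2 + 98)))**2 = (82 + (-15 - 1*100))**2 = (82 + (-15 - 100))**2 = (82 - 115)**2 = (-33)**2 = 1089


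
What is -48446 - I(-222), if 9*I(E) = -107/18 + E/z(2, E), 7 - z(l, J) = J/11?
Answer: -2346551399/48438 ≈ -48444.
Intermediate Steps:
z(l, J) = 7 - J/11
I(E) = -107/162 + E/(9*(7 - E/11)) (I(E) = (-107/18 + E/(7 - E/11))/9 = -107/162 + E/(9*(7 - E/11)))
-48446 - I(-222) = -48446 - (8239 - 305*(-222))/(162*(-77 - 222)) = -48446 - (8239 + 67710)/(162*(-299)) = -48446 - (-1)*75949/(162*299) = -48446 - 1*(-75949/48438) = -48446 + 75949/48438 = -2346551399/48438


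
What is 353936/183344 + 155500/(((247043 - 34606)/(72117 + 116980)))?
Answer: 336951821645377/2434315583 ≈ 1.3842e+5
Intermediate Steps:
353936/183344 + 155500/(((247043 - 34606)/(72117 + 116980))) = 353936*(1/183344) + 155500/((212437/189097)) = 22121/11459 + 155500/((212437*(1/189097))) = 22121/11459 + 155500/(212437/189097) = 22121/11459 + 155500*(189097/212437) = 22121/11459 + 29404583500/212437 = 336951821645377/2434315583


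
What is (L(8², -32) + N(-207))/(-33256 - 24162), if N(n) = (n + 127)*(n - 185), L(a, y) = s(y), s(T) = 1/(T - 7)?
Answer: -1223039/2239302 ≈ -0.54617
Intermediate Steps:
s(T) = 1/(-7 + T)
L(a, y) = 1/(-7 + y)
N(n) = (-185 + n)*(127 + n) (N(n) = (127 + n)*(-185 + n) = (-185 + n)*(127 + n))
(L(8², -32) + N(-207))/(-33256 - 24162) = (1/(-7 - 32) + (-23495 + (-207)² - 58*(-207)))/(-33256 - 24162) = (1/(-39) + (-23495 + 42849 + 12006))/(-57418) = (-1/39 + 31360)*(-1/57418) = (1223039/39)*(-1/57418) = -1223039/2239302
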